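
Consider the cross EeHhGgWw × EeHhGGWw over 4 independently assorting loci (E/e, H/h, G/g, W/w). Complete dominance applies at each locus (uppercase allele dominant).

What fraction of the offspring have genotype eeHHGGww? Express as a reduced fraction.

EeHhGgWw gametes: EHGW×1, EHGw×1, EHgW×1, EHgw×1, EhGW×1, EhGw×1, EhgW×1, Ehgw×1, eHGW×1, eHGw×1, eHgW×1, eHgw×1, ehGW×1, ehGw×1, ehgW×1, ehgw×1
EeHhGGWw gametes: EHGW×2, EHGw×2, EhGW×2, EhGw×2, eHGW×2, eHGw×2, ehGW×2, ehGw×2
EeHhGgWw×EeHhGGWw grid (16·16=256): EEHHGGWW=2 EEHHGGWw=4 EEHHGGww=2 EEHHGgWW=2 EEHHGgWw=4 EEHHGgww=2 EEHhGGWW=4 EEHhGGWw=8 EEHhGGww=4 EEHhGgWW=4 EEHhGgWw=8 EEHhGgww=4 EEhhGGWW=2 EEhhGGWw=4 EEhhGGww=2 EEhhGgWW=2 EEhhGgWw=4 EEhhGgww=2 EeHHGGWW=4 EeHHGGWw=8 EeHHGGww=4 EeHHGgWW=4 EeHHGgWw=8 EeHHGgww=4 EeHhGGWW=8 EeHhGGWw=16 EeHhGGww=8 EeHhGgWW=8 EeHhGgWw=16 EeHhGgww=8 EehhGGWW=4 EehhGGWw=8 EehhGGww=4 EehhGgWW=4 EehhGgWw=8 EehhGgww=4 eeHHGGWW=2 eeHHGGWw=4 eeHHGGww=2 eeHHGgWW=2 eeHHGgWw=4 eeHHGgww=2 eeHhGGWW=4 eeHhGGWw=8 eeHhGGww=4 eeHhGgWW=4 eeHhGgWw=8 eeHhGgww=4 eehhGGWW=2 eehhGGWw=4 eehhGGww=2 eehhGgWW=2 eehhGgWw=4 eehhGgww=2
eeHHGGww hits 2/256; gcd=2; 2÷2/256÷2 = 1/128

P(eeHHGGww) = 1/128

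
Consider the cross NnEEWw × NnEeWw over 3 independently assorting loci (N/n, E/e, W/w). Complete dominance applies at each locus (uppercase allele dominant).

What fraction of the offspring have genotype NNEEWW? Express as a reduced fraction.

P(NNEEWW) = 1/32

NnEEWw gametes: NEW×2, NEw×2, nEW×2, nEw×2
NnEeWw gametes: NEW×1, NEw×1, NeW×1, New×1, nEW×1, nEw×1, neW×1, new×1
NnEEWw×NnEeWw grid (8·8=64): NNEEWW=2 NNEEWw=4 NNEEww=2 NNEeWW=2 NNEeWw=4 NNEeww=2 NnEEWW=4 NnEEWw=8 NnEEww=4 NnEeWW=4 NnEeWw=8 NnEeww=4 nnEEWW=2 nnEEWw=4 nnEEww=2 nnEeWW=2 nnEeWw=4 nnEeww=2
NNEEWW hits 2/64; gcd=2; 2÷2/64÷2 = 1/32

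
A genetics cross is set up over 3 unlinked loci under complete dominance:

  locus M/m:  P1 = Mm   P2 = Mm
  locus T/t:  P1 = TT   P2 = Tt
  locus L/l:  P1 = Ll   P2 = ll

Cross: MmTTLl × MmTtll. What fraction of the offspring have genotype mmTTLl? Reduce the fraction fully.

P(mmTTLl) = 1/16

MmTTLl gametes: MTL×2, MTl×2, mTL×2, mTl×2
MmTtll gametes: MTl×2, Mtl×2, mTl×2, mtl×2
MmTTLl×MmTtll grid (8·8=64): MMTTLl=4 MMTTll=4 MMTtLl=4 MMTtll=4 MmTTLl=8 MmTTll=8 MmTtLl=8 MmTtll=8 mmTTLl=4 mmTTll=4 mmTtLl=4 mmTtll=4
mmTTLl hits 4/64; gcd=4; 4÷4/64÷4 = 1/16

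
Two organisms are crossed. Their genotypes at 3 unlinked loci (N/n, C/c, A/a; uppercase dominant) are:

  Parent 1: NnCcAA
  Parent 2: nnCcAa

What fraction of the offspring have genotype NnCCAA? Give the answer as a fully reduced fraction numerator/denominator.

P(NnCCAA) = 1/16

NnCcAA gametes: NCA×2, NcA×2, nCA×2, ncA×2
nnCcAa gametes: nCA×2, nCa×2, ncA×2, nca×2
NnCcAA×nnCcAa grid (8·8=64): NnCCAA=4 NnCCAa=4 NnCcAA=8 NnCcAa=8 NnccAA=4 NnccAa=4 nnCCAA=4 nnCCAa=4 nnCcAA=8 nnCcAa=8 nnccAA=4 nnccAa=4
NnCCAA hits 4/64; gcd=4; 4÷4/64÷4 = 1/16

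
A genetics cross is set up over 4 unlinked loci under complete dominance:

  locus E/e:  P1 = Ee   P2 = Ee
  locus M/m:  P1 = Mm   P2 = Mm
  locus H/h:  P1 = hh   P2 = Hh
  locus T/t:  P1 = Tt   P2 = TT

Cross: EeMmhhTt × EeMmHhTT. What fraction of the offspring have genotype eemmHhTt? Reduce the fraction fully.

P(eemmHhTt) = 1/64

EeMmhhTt gametes: EMhT×2, EMht×2, EmhT×2, Emht×2, eMhT×2, eMht×2, emhT×2, emht×2
EeMmHhTT gametes: EMHT×2, EMhT×2, EmHT×2, EmhT×2, eMHT×2, eMhT×2, emHT×2, emhT×2
EeMmhhTt×EeMmHhTT grid (16·16=256): EEMMHhTT=4 EEMMHhTt=4 EEMMhhTT=4 EEMMhhTt=4 EEMmHhTT=8 EEMmHhTt=8 EEMmhhTT=8 EEMmhhTt=8 EEmmHhTT=4 EEmmHhTt=4 EEmmhhTT=4 EEmmhhTt=4 EeMMHhTT=8 EeMMHhTt=8 EeMMhhTT=8 EeMMhhTt=8 EeMmHhTT=16 EeMmHhTt=16 EeMmhhTT=16 EeMmhhTt=16 EemmHhTT=8 EemmHhTt=8 EemmhhTT=8 EemmhhTt=8 eeMMHhTT=4 eeMMHhTt=4 eeMMhhTT=4 eeMMhhTt=4 eeMmHhTT=8 eeMmHhTt=8 eeMmhhTT=8 eeMmhhTt=8 eemmHhTT=4 eemmHhTt=4 eemmhhTT=4 eemmhhTt=4
eemmHhTt hits 4/256; gcd=4; 4÷4/256÷4 = 1/64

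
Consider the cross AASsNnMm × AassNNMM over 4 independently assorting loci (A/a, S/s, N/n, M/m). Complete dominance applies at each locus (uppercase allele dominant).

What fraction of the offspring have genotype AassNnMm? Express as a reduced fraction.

P(AassNnMm) = 1/16

AASsNnMm gametes: ASNM×2, ASNm×2, ASnM×2, ASnm×2, AsNM×2, AsNm×2, AsnM×2, Asnm×2
AassNNMM gametes: AsNM×8, asNM×8
AASsNnMm×AassNNMM grid (16·16=256): AASsNNMM=16 AASsNNMm=16 AASsNnMM=16 AASsNnMm=16 AAssNNMM=16 AAssNNMm=16 AAssNnMM=16 AAssNnMm=16 AaSsNNMM=16 AaSsNNMm=16 AaSsNnMM=16 AaSsNnMm=16 AassNNMM=16 AassNNMm=16 AassNnMM=16 AassNnMm=16
AassNnMm hits 16/256; gcd=16; 16÷16/256÷16 = 1/16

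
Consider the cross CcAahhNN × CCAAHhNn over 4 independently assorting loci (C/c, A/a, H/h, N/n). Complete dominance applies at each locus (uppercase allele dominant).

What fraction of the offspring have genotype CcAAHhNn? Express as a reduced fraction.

CcAahhNN gametes: CAhN×4, CahN×4, cAhN×4, cahN×4
CCAAHhNn gametes: CAHN×4, CAHn×4, CAhN×4, CAhn×4
CcAahhNN×CCAAHhNn grid (16·16=256): CCAAHhNN=16 CCAAHhNn=16 CCAAhhNN=16 CCAAhhNn=16 CCAaHhNN=16 CCAaHhNn=16 CCAahhNN=16 CCAahhNn=16 CcAAHhNN=16 CcAAHhNn=16 CcAAhhNN=16 CcAAhhNn=16 CcAaHhNN=16 CcAaHhNn=16 CcAahhNN=16 CcAahhNn=16
CcAAHhNn hits 16/256; gcd=16; 16÷16/256÷16 = 1/16

P(CcAAHhNn) = 1/16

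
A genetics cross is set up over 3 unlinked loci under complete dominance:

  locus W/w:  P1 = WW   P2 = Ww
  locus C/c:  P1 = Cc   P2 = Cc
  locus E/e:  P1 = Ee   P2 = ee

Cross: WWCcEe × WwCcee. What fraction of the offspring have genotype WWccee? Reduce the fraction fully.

P(WWccee) = 1/16

WWCcEe gametes: WCE×2, WCe×2, WcE×2, Wce×2
WwCcee gametes: WCe×2, Wce×2, wCe×2, wce×2
WWCcEe×WwCcee grid (8·8=64): WWCCEe=4 WWCCee=4 WWCcEe=8 WWCcee=8 WWccEe=4 WWccee=4 WwCCEe=4 WwCCee=4 WwCcEe=8 WwCcee=8 WwccEe=4 Wwccee=4
WWccee hits 4/64; gcd=4; 4÷4/64÷4 = 1/16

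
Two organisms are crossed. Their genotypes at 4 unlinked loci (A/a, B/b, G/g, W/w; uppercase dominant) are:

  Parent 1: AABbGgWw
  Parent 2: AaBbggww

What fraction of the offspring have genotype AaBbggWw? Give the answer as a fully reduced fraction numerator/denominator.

P(AaBbggWw) = 1/16

AABbGgWw gametes: ABGW×2, ABGw×2, ABgW×2, ABgw×2, AbGW×2, AbGw×2, AbgW×2, Abgw×2
AaBbggww gametes: ABgw×4, Abgw×4, aBgw×4, abgw×4
AABbGgWw×AaBbggww grid (16·16=256): AABBGgWw=8 AABBGgww=8 AABBggWw=8 AABBggww=8 AABbGgWw=16 AABbGgww=16 AABbggWw=16 AABbggww=16 AAbbGgWw=8 AAbbGgww=8 AAbbggWw=8 AAbbggww=8 AaBBGgWw=8 AaBBGgww=8 AaBBggWw=8 AaBBggww=8 AaBbGgWw=16 AaBbGgww=16 AaBbggWw=16 AaBbggww=16 AabbGgWw=8 AabbGgww=8 AabbggWw=8 Aabbggww=8
AaBbggWw hits 16/256; gcd=16; 16÷16/256÷16 = 1/16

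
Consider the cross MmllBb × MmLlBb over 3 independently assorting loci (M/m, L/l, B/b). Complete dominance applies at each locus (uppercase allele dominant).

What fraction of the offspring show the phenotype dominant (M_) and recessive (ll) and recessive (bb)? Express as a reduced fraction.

P(M_ ll bb) = 3/32

MmllBb gametes: MlB×2, Mlb×2, mlB×2, mlb×2
MmLlBb gametes: MLB×1, MLb×1, MlB×1, Mlb×1, mLB×1, mLb×1, mlB×1, mlb×1
MmllBb×MmLlBb grid (8·8=64): MMLlBB=2 MMLlBb=4 MMLlbb=2 MMllBB=2 MMllBb=4 MMllbb=2 MmLlBB=4 MmLlBb=8 MmLlbb=4 MmllBB=4 MmllBb=8 Mmllbb=4 mmLlBB=2 mmLlBb=4 mmLlbb=2 mmllBB=2 mmllBb=4 mmllbb=2
M_ ll bb hits 6/64; gcd=2; 6÷2/64÷2 = 3/32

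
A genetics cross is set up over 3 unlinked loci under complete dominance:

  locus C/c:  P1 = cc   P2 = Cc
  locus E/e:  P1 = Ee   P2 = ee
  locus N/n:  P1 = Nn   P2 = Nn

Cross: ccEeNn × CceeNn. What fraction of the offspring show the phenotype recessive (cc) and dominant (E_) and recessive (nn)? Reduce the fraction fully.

ccEeNn gametes: cEN×2, cEn×2, ceN×2, cen×2
CceeNn gametes: CeN×2, Cen×2, ceN×2, cen×2
ccEeNn×CceeNn grid (8·8=64): CcEeNN=4 CcEeNn=8 CcEenn=4 CceeNN=4 CceeNn=8 Cceenn=4 ccEeNN=4 ccEeNn=8 ccEenn=4 cceeNN=4 cceeNn=8 cceenn=4
cc E_ nn hits 4/64; gcd=4; 4÷4/64÷4 = 1/16

P(cc E_ nn) = 1/16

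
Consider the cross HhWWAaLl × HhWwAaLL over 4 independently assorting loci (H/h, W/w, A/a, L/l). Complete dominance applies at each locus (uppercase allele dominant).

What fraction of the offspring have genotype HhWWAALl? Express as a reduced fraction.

P(HhWWAALl) = 1/32

HhWWAaLl gametes: HWAL×2, HWAl×2, HWaL×2, HWal×2, hWAL×2, hWAl×2, hWaL×2, hWal×2
HhWwAaLL gametes: HWAL×2, HWaL×2, HwAL×2, HwaL×2, hWAL×2, hWaL×2, hwAL×2, hwaL×2
HhWWAaLl×HhWwAaLL grid (16·16=256): HHWWAALL=4 HHWWAALl=4 HHWWAaLL=8 HHWWAaLl=8 HHWWaaLL=4 HHWWaaLl=4 HHWwAALL=4 HHWwAALl=4 HHWwAaLL=8 HHWwAaLl=8 HHWwaaLL=4 HHWwaaLl=4 HhWWAALL=8 HhWWAALl=8 HhWWAaLL=16 HhWWAaLl=16 HhWWaaLL=8 HhWWaaLl=8 HhWwAALL=8 HhWwAALl=8 HhWwAaLL=16 HhWwAaLl=16 HhWwaaLL=8 HhWwaaLl=8 hhWWAALL=4 hhWWAALl=4 hhWWAaLL=8 hhWWAaLl=8 hhWWaaLL=4 hhWWaaLl=4 hhWwAALL=4 hhWwAALl=4 hhWwAaLL=8 hhWwAaLl=8 hhWwaaLL=4 hhWwaaLl=4
HhWWAALl hits 8/256; gcd=8; 8÷8/256÷8 = 1/32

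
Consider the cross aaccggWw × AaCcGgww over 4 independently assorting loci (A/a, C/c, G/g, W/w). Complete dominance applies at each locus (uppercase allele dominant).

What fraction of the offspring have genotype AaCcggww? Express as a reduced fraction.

P(AaCcggww) = 1/16

aaccggWw gametes: acgW×8, acgw×8
AaCcGgww gametes: ACGw×2, ACgw×2, AcGw×2, Acgw×2, aCGw×2, aCgw×2, acGw×2, acgw×2
aaccggWw×AaCcGgww grid (16·16=256): AaCcGgWw=16 AaCcGgww=16 AaCcggWw=16 AaCcggww=16 AaccGgWw=16 AaccGgww=16 AaccggWw=16 Aaccggww=16 aaCcGgWw=16 aaCcGgww=16 aaCcggWw=16 aaCcggww=16 aaccGgWw=16 aaccGgww=16 aaccggWw=16 aaccggww=16
AaCcggww hits 16/256; gcd=16; 16÷16/256÷16 = 1/16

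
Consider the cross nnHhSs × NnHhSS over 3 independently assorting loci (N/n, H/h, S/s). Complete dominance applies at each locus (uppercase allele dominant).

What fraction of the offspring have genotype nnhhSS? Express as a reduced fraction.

P(nnhhSS) = 1/16

nnHhSs gametes: nHS×2, nHs×2, nhS×2, nhs×2
NnHhSS gametes: NHS×2, NhS×2, nHS×2, nhS×2
nnHhSs×NnHhSS grid (8·8=64): NnHHSS=4 NnHHSs=4 NnHhSS=8 NnHhSs=8 NnhhSS=4 NnhhSs=4 nnHHSS=4 nnHHSs=4 nnHhSS=8 nnHhSs=8 nnhhSS=4 nnhhSs=4
nnhhSS hits 4/64; gcd=4; 4÷4/64÷4 = 1/16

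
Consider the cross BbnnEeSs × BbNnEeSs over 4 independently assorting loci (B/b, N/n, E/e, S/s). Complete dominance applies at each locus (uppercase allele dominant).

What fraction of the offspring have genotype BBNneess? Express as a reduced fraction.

BbnnEeSs gametes: BnES×2, BnEs×2, BneS×2, Bnes×2, bnES×2, bnEs×2, bneS×2, bnes×2
BbNnEeSs gametes: BNES×1, BNEs×1, BNeS×1, BNes×1, BnES×1, BnEs×1, BneS×1, Bnes×1, bNES×1, bNEs×1, bNeS×1, bNes×1, bnES×1, bnEs×1, bneS×1, bnes×1
BbnnEeSs×BbNnEeSs grid (16·16=256): BBNnEESS=2 BBNnEESs=4 BBNnEEss=2 BBNnEeSS=4 BBNnEeSs=8 BBNnEess=4 BBNneeSS=2 BBNneeSs=4 BBNneess=2 BBnnEESS=2 BBnnEESs=4 BBnnEEss=2 BBnnEeSS=4 BBnnEeSs=8 BBnnEess=4 BBnneeSS=2 BBnneeSs=4 BBnneess=2 BbNnEESS=4 BbNnEESs=8 BbNnEEss=4 BbNnEeSS=8 BbNnEeSs=16 BbNnEess=8 BbNneeSS=4 BbNneeSs=8 BbNneess=4 BbnnEESS=4 BbnnEESs=8 BbnnEEss=4 BbnnEeSS=8 BbnnEeSs=16 BbnnEess=8 BbnneeSS=4 BbnneeSs=8 Bbnneess=4 bbNnEESS=2 bbNnEESs=4 bbNnEEss=2 bbNnEeSS=4 bbNnEeSs=8 bbNnEess=4 bbNneeSS=2 bbNneeSs=4 bbNneess=2 bbnnEESS=2 bbnnEESs=4 bbnnEEss=2 bbnnEeSS=4 bbnnEeSs=8 bbnnEess=4 bbnneeSS=2 bbnneeSs=4 bbnneess=2
BBNneess hits 2/256; gcd=2; 2÷2/256÷2 = 1/128

P(BBNneess) = 1/128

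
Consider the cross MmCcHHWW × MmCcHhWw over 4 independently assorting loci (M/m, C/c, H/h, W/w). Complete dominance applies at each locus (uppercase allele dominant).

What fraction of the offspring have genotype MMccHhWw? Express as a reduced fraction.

P(MMccHhWw) = 1/64

MmCcHHWW gametes: MCHW×4, McHW×4, mCHW×4, mcHW×4
MmCcHhWw gametes: MCHW×1, MCHw×1, MChW×1, MChw×1, McHW×1, McHw×1, MchW×1, Mchw×1, mCHW×1, mCHw×1, mChW×1, mChw×1, mcHW×1, mcHw×1, mchW×1, mchw×1
MmCcHHWW×MmCcHhWw grid (16·16=256): MMCCHHWW=4 MMCCHHWw=4 MMCCHhWW=4 MMCCHhWw=4 MMCcHHWW=8 MMCcHHWw=8 MMCcHhWW=8 MMCcHhWw=8 MMccHHWW=4 MMccHHWw=4 MMccHhWW=4 MMccHhWw=4 MmCCHHWW=8 MmCCHHWw=8 MmCCHhWW=8 MmCCHhWw=8 MmCcHHWW=16 MmCcHHWw=16 MmCcHhWW=16 MmCcHhWw=16 MmccHHWW=8 MmccHHWw=8 MmccHhWW=8 MmccHhWw=8 mmCCHHWW=4 mmCCHHWw=4 mmCCHhWW=4 mmCCHhWw=4 mmCcHHWW=8 mmCcHHWw=8 mmCcHhWW=8 mmCcHhWw=8 mmccHHWW=4 mmccHHWw=4 mmccHhWW=4 mmccHhWw=4
MMccHhWw hits 4/256; gcd=4; 4÷4/256÷4 = 1/64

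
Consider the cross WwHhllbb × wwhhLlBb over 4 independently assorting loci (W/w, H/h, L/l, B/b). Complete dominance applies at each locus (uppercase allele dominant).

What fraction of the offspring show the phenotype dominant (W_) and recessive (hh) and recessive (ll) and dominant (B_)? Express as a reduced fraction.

WwHhllbb gametes: WHlb×4, Whlb×4, wHlb×4, whlb×4
wwhhLlBb gametes: whLB×4, whLb×4, whlB×4, whlb×4
WwHhllbb×wwhhLlBb grid (16·16=256): WwHhLlBb=16 WwHhLlbb=16 WwHhllBb=16 WwHhllbb=16 WwhhLlBb=16 WwhhLlbb=16 WwhhllBb=16 Wwhhllbb=16 wwHhLlBb=16 wwHhLlbb=16 wwHhllBb=16 wwHhllbb=16 wwhhLlBb=16 wwhhLlbb=16 wwhhllBb=16 wwhhllbb=16
W_ hh ll B_ hits 16/256; gcd=16; 16÷16/256÷16 = 1/16

P(W_ hh ll B_) = 1/16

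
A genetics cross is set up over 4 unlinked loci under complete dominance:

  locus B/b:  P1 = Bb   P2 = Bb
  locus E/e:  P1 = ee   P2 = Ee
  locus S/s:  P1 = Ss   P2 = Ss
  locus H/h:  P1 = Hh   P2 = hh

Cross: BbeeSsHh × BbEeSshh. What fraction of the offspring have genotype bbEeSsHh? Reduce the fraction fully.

BbeeSsHh gametes: BeSH×2, BeSh×2, BesH×2, Besh×2, beSH×2, beSh×2, besH×2, besh×2
BbEeSshh gametes: BESh×2, BEsh×2, BeSh×2, Besh×2, bESh×2, bEsh×2, beSh×2, besh×2
BbeeSsHh×BbEeSshh grid (16·16=256): BBEeSSHh=4 BBEeSShh=4 BBEeSsHh=8 BBEeSshh=8 BBEessHh=4 BBEesshh=4 BBeeSSHh=4 BBeeSShh=4 BBeeSsHh=8 BBeeSshh=8 BBeessHh=4 BBeesshh=4 BbEeSSHh=8 BbEeSShh=8 BbEeSsHh=16 BbEeSshh=16 BbEessHh=8 BbEesshh=8 BbeeSSHh=8 BbeeSShh=8 BbeeSsHh=16 BbeeSshh=16 BbeessHh=8 Bbeesshh=8 bbEeSSHh=4 bbEeSShh=4 bbEeSsHh=8 bbEeSshh=8 bbEessHh=4 bbEesshh=4 bbeeSSHh=4 bbeeSShh=4 bbeeSsHh=8 bbeeSshh=8 bbeessHh=4 bbeesshh=4
bbEeSsHh hits 8/256; gcd=8; 8÷8/256÷8 = 1/32

P(bbEeSsHh) = 1/32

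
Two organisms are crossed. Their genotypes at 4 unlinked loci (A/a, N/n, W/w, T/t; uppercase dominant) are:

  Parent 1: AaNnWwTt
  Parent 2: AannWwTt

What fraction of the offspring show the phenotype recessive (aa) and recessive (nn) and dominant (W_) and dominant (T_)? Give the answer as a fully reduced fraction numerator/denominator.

P(aa nn W_ T_) = 9/128

AaNnWwTt gametes: ANWT×1, ANWt×1, ANwT×1, ANwt×1, AnWT×1, AnWt×1, AnwT×1, Anwt×1, aNWT×1, aNWt×1, aNwT×1, aNwt×1, anWT×1, anWt×1, anwT×1, anwt×1
AannWwTt gametes: AnWT×2, AnWt×2, AnwT×2, Anwt×2, anWT×2, anWt×2, anwT×2, anwt×2
AaNnWwTt×AannWwTt grid (16·16=256): AANnWWTT=2 AANnWWTt=4 AANnWWtt=2 AANnWwTT=4 AANnWwTt=8 AANnWwtt=4 AANnwwTT=2 AANnwwTt=4 AANnwwtt=2 AAnnWWTT=2 AAnnWWTt=4 AAnnWWtt=2 AAnnWwTT=4 AAnnWwTt=8 AAnnWwtt=4 AAnnwwTT=2 AAnnwwTt=4 AAnnwwtt=2 AaNnWWTT=4 AaNnWWTt=8 AaNnWWtt=4 AaNnWwTT=8 AaNnWwTt=16 AaNnWwtt=8 AaNnwwTT=4 AaNnwwTt=8 AaNnwwtt=4 AannWWTT=4 AannWWTt=8 AannWWtt=4 AannWwTT=8 AannWwTt=16 AannWwtt=8 AannwwTT=4 AannwwTt=8 Aannwwtt=4 aaNnWWTT=2 aaNnWWTt=4 aaNnWWtt=2 aaNnWwTT=4 aaNnWwTt=8 aaNnWwtt=4 aaNnwwTT=2 aaNnwwTt=4 aaNnwwtt=2 aannWWTT=2 aannWWTt=4 aannWWtt=2 aannWwTT=4 aannWwTt=8 aannWwtt=4 aannwwTT=2 aannwwTt=4 aannwwtt=2
aa nn W_ T_ hits 18/256; gcd=2; 18÷2/256÷2 = 9/128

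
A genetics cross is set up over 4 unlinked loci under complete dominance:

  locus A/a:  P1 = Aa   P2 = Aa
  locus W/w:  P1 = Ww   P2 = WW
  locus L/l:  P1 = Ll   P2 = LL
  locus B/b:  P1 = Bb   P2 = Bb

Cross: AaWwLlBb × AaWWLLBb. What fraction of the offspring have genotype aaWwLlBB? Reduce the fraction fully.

P(aaWwLlBB) = 1/64

AaWwLlBb gametes: AWLB×1, AWLb×1, AWlB×1, AWlb×1, AwLB×1, AwLb×1, AwlB×1, Awlb×1, aWLB×1, aWLb×1, aWlB×1, aWlb×1, awLB×1, awLb×1, awlB×1, awlb×1
AaWWLLBb gametes: AWLB×4, AWLb×4, aWLB×4, aWLb×4
AaWwLlBb×AaWWLLBb grid (16·16=256): AAWWLLBB=4 AAWWLLBb=8 AAWWLLbb=4 AAWWLlBB=4 AAWWLlBb=8 AAWWLlbb=4 AAWwLLBB=4 AAWwLLBb=8 AAWwLLbb=4 AAWwLlBB=4 AAWwLlBb=8 AAWwLlbb=4 AaWWLLBB=8 AaWWLLBb=16 AaWWLLbb=8 AaWWLlBB=8 AaWWLlBb=16 AaWWLlbb=8 AaWwLLBB=8 AaWwLLBb=16 AaWwLLbb=8 AaWwLlBB=8 AaWwLlBb=16 AaWwLlbb=8 aaWWLLBB=4 aaWWLLBb=8 aaWWLLbb=4 aaWWLlBB=4 aaWWLlBb=8 aaWWLlbb=4 aaWwLLBB=4 aaWwLLBb=8 aaWwLLbb=4 aaWwLlBB=4 aaWwLlBb=8 aaWwLlbb=4
aaWwLlBB hits 4/256; gcd=4; 4÷4/256÷4 = 1/64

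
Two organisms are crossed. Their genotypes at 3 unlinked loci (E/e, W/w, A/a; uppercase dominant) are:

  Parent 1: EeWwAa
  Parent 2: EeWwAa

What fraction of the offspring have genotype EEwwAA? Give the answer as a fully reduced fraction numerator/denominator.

EeWwAa gametes: EWA×1, EWa×1, EwA×1, Ewa×1, eWA×1, eWa×1, ewA×1, ewa×1
EeWwAa gametes: EWA×1, EWa×1, EwA×1, Ewa×1, eWA×1, eWa×1, ewA×1, ewa×1
EeWwAa×EeWwAa grid (8·8=64): EEWWAA=1 EEWWAa=2 EEWWaa=1 EEWwAA=2 EEWwAa=4 EEWwaa=2 EEwwAA=1 EEwwAa=2 EEwwaa=1 EeWWAA=2 EeWWAa=4 EeWWaa=2 EeWwAA=4 EeWwAa=8 EeWwaa=4 EewwAA=2 EewwAa=4 Eewwaa=2 eeWWAA=1 eeWWAa=2 eeWWaa=1 eeWwAA=2 eeWwAa=4 eeWwaa=2 eewwAA=1 eewwAa=2 eewwaa=1
EEwwAA hits 1/64; gcd=1; 1÷1/64÷1 = 1/64

P(EEwwAA) = 1/64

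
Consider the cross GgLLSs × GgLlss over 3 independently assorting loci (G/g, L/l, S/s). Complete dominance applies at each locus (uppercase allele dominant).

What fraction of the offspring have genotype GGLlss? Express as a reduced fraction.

P(GGLlss) = 1/16

GgLLSs gametes: GLS×2, GLs×2, gLS×2, gLs×2
GgLlss gametes: GLs×2, Gls×2, gLs×2, gls×2
GgLLSs×GgLlss grid (8·8=64): GGLLSs=4 GGLLss=4 GGLlSs=4 GGLlss=4 GgLLSs=8 GgLLss=8 GgLlSs=8 GgLlss=8 ggLLSs=4 ggLLss=4 ggLlSs=4 ggLlss=4
GGLlss hits 4/64; gcd=4; 4÷4/64÷4 = 1/16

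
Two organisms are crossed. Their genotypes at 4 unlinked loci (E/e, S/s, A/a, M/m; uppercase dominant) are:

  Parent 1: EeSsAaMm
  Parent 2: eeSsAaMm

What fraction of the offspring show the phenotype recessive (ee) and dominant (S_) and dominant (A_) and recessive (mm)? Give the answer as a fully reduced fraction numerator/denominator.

P(ee S_ A_ mm) = 9/128

EeSsAaMm gametes: ESAM×1, ESAm×1, ESaM×1, ESam×1, EsAM×1, EsAm×1, EsaM×1, Esam×1, eSAM×1, eSAm×1, eSaM×1, eSam×1, esAM×1, esAm×1, esaM×1, esam×1
eeSsAaMm gametes: eSAM×2, eSAm×2, eSaM×2, eSam×2, esAM×2, esAm×2, esaM×2, esam×2
EeSsAaMm×eeSsAaMm grid (16·16=256): EeSSAAMM=2 EeSSAAMm=4 EeSSAAmm=2 EeSSAaMM=4 EeSSAaMm=8 EeSSAamm=4 EeSSaaMM=2 EeSSaaMm=4 EeSSaamm=2 EeSsAAMM=4 EeSsAAMm=8 EeSsAAmm=4 EeSsAaMM=8 EeSsAaMm=16 EeSsAamm=8 EeSsaaMM=4 EeSsaaMm=8 EeSsaamm=4 EessAAMM=2 EessAAMm=4 EessAAmm=2 EessAaMM=4 EessAaMm=8 EessAamm=4 EessaaMM=2 EessaaMm=4 Eessaamm=2 eeSSAAMM=2 eeSSAAMm=4 eeSSAAmm=2 eeSSAaMM=4 eeSSAaMm=8 eeSSAamm=4 eeSSaaMM=2 eeSSaaMm=4 eeSSaamm=2 eeSsAAMM=4 eeSsAAMm=8 eeSsAAmm=4 eeSsAaMM=8 eeSsAaMm=16 eeSsAamm=8 eeSsaaMM=4 eeSsaaMm=8 eeSsaamm=4 eessAAMM=2 eessAAMm=4 eessAAmm=2 eessAaMM=4 eessAaMm=8 eessAamm=4 eessaaMM=2 eessaaMm=4 eessaamm=2
ee S_ A_ mm hits 18/256; gcd=2; 18÷2/256÷2 = 9/128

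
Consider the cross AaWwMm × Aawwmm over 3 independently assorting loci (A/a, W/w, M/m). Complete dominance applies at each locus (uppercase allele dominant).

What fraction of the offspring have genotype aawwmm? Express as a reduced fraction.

P(aawwmm) = 1/16

AaWwMm gametes: AWM×1, AWm×1, AwM×1, Awm×1, aWM×1, aWm×1, awM×1, awm×1
Aawwmm gametes: Awm×4, awm×4
AaWwMm×Aawwmm grid (8·8=64): AAWwMm=4 AAWwmm=4 AAwwMm=4 AAwwmm=4 AaWwMm=8 AaWwmm=8 AawwMm=8 Aawwmm=8 aaWwMm=4 aaWwmm=4 aawwMm=4 aawwmm=4
aawwmm hits 4/64; gcd=4; 4÷4/64÷4 = 1/16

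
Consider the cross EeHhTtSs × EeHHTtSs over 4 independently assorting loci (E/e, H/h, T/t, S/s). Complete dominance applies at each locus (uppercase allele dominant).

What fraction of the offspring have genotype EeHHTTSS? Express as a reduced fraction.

P(EeHHTTSS) = 1/64

EeHhTtSs gametes: EHTS×1, EHTs×1, EHtS×1, EHts×1, EhTS×1, EhTs×1, EhtS×1, Ehts×1, eHTS×1, eHTs×1, eHtS×1, eHts×1, ehTS×1, ehTs×1, ehtS×1, ehts×1
EeHHTtSs gametes: EHTS×2, EHTs×2, EHtS×2, EHts×2, eHTS×2, eHTs×2, eHtS×2, eHts×2
EeHhTtSs×EeHHTtSs grid (16·16=256): EEHHTTSS=2 EEHHTTSs=4 EEHHTTss=2 EEHHTtSS=4 EEHHTtSs=8 EEHHTtss=4 EEHHttSS=2 EEHHttSs=4 EEHHttss=2 EEHhTTSS=2 EEHhTTSs=4 EEHhTTss=2 EEHhTtSS=4 EEHhTtSs=8 EEHhTtss=4 EEHhttSS=2 EEHhttSs=4 EEHhttss=2 EeHHTTSS=4 EeHHTTSs=8 EeHHTTss=4 EeHHTtSS=8 EeHHTtSs=16 EeHHTtss=8 EeHHttSS=4 EeHHttSs=8 EeHHttss=4 EeHhTTSS=4 EeHhTTSs=8 EeHhTTss=4 EeHhTtSS=8 EeHhTtSs=16 EeHhTtss=8 EeHhttSS=4 EeHhttSs=8 EeHhttss=4 eeHHTTSS=2 eeHHTTSs=4 eeHHTTss=2 eeHHTtSS=4 eeHHTtSs=8 eeHHTtss=4 eeHHttSS=2 eeHHttSs=4 eeHHttss=2 eeHhTTSS=2 eeHhTTSs=4 eeHhTTss=2 eeHhTtSS=4 eeHhTtSs=8 eeHhTtss=4 eeHhttSS=2 eeHhttSs=4 eeHhttss=2
EeHHTTSS hits 4/256; gcd=4; 4÷4/256÷4 = 1/64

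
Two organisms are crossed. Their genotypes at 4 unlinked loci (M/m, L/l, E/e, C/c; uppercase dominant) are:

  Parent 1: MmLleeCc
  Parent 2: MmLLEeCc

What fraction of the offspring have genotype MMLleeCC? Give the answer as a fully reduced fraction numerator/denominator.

MmLleeCc gametes: MLeC×2, MLec×2, MleC×2, Mlec×2, mLeC×2, mLec×2, mleC×2, mlec×2
MmLLEeCc gametes: MLEC×2, MLEc×2, MLeC×2, MLec×2, mLEC×2, mLEc×2, mLeC×2, mLec×2
MmLleeCc×MmLLEeCc grid (16·16=256): MMLLEeCC=4 MMLLEeCc=8 MMLLEecc=4 MMLLeeCC=4 MMLLeeCc=8 MMLLeecc=4 MMLlEeCC=4 MMLlEeCc=8 MMLlEecc=4 MMLleeCC=4 MMLleeCc=8 MMLleecc=4 MmLLEeCC=8 MmLLEeCc=16 MmLLEecc=8 MmLLeeCC=8 MmLLeeCc=16 MmLLeecc=8 MmLlEeCC=8 MmLlEeCc=16 MmLlEecc=8 MmLleeCC=8 MmLleeCc=16 MmLleecc=8 mmLLEeCC=4 mmLLEeCc=8 mmLLEecc=4 mmLLeeCC=4 mmLLeeCc=8 mmLLeecc=4 mmLlEeCC=4 mmLlEeCc=8 mmLlEecc=4 mmLleeCC=4 mmLleeCc=8 mmLleecc=4
MMLleeCC hits 4/256; gcd=4; 4÷4/256÷4 = 1/64

P(MMLleeCC) = 1/64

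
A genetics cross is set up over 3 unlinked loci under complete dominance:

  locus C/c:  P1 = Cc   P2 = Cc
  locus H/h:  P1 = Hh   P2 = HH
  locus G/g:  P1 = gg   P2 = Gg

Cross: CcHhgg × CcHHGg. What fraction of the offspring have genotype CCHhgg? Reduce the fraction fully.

CcHhgg gametes: CHg×2, Chg×2, cHg×2, chg×2
CcHHGg gametes: CHG×2, CHg×2, cHG×2, cHg×2
CcHhgg×CcHHGg grid (8·8=64): CCHHGg=4 CCHHgg=4 CCHhGg=4 CCHhgg=4 CcHHGg=8 CcHHgg=8 CcHhGg=8 CcHhgg=8 ccHHGg=4 ccHHgg=4 ccHhGg=4 ccHhgg=4
CCHhgg hits 4/64; gcd=4; 4÷4/64÷4 = 1/16

P(CCHhgg) = 1/16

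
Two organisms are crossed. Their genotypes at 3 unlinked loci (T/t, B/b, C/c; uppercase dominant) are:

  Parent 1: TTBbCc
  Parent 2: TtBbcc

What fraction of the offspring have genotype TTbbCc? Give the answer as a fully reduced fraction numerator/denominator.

TTBbCc gametes: TBC×2, TBc×2, TbC×2, Tbc×2
TtBbcc gametes: TBc×2, Tbc×2, tBc×2, tbc×2
TTBbCc×TtBbcc grid (8·8=64): TTBBCc=4 TTBBcc=4 TTBbCc=8 TTBbcc=8 TTbbCc=4 TTbbcc=4 TtBBCc=4 TtBBcc=4 TtBbCc=8 TtBbcc=8 TtbbCc=4 Ttbbcc=4
TTbbCc hits 4/64; gcd=4; 4÷4/64÷4 = 1/16

P(TTbbCc) = 1/16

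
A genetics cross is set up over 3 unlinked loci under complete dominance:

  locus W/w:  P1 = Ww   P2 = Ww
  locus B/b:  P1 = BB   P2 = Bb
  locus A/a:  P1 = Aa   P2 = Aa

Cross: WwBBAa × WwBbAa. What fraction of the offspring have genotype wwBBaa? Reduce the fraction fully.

WwBBAa gametes: WBA×2, WBa×2, wBA×2, wBa×2
WwBbAa gametes: WBA×1, WBa×1, WbA×1, Wba×1, wBA×1, wBa×1, wbA×1, wba×1
WwBBAa×WwBbAa grid (8·8=64): WWBBAA=2 WWBBAa=4 WWBBaa=2 WWBbAA=2 WWBbAa=4 WWBbaa=2 WwBBAA=4 WwBBAa=8 WwBBaa=4 WwBbAA=4 WwBbAa=8 WwBbaa=4 wwBBAA=2 wwBBAa=4 wwBBaa=2 wwBbAA=2 wwBbAa=4 wwBbaa=2
wwBBaa hits 2/64; gcd=2; 2÷2/64÷2 = 1/32

P(wwBBaa) = 1/32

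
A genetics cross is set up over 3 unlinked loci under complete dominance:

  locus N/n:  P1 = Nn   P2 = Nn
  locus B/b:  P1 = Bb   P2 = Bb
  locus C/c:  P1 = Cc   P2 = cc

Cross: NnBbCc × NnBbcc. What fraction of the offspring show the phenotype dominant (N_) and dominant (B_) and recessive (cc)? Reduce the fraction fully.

P(N_ B_ cc) = 9/32

NnBbCc gametes: NBC×1, NBc×1, NbC×1, Nbc×1, nBC×1, nBc×1, nbC×1, nbc×1
NnBbcc gametes: NBc×2, Nbc×2, nBc×2, nbc×2
NnBbCc×NnBbcc grid (8·8=64): NNBBCc=2 NNBBcc=2 NNBbCc=4 NNBbcc=4 NNbbCc=2 NNbbcc=2 NnBBCc=4 NnBBcc=4 NnBbCc=8 NnBbcc=8 NnbbCc=4 Nnbbcc=4 nnBBCc=2 nnBBcc=2 nnBbCc=4 nnBbcc=4 nnbbCc=2 nnbbcc=2
N_ B_ cc hits 18/64; gcd=2; 18÷2/64÷2 = 9/32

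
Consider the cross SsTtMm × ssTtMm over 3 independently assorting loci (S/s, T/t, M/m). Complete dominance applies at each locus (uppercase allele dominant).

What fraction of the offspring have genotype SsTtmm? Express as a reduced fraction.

P(SsTtmm) = 1/16

SsTtMm gametes: STM×1, STm×1, StM×1, Stm×1, sTM×1, sTm×1, stM×1, stm×1
ssTtMm gametes: sTM×2, sTm×2, stM×2, stm×2
SsTtMm×ssTtMm grid (8·8=64): SsTTMM=2 SsTTMm=4 SsTTmm=2 SsTtMM=4 SsTtMm=8 SsTtmm=4 SsttMM=2 SsttMm=4 Ssttmm=2 ssTTMM=2 ssTTMm=4 ssTTmm=2 ssTtMM=4 ssTtMm=8 ssTtmm=4 ssttMM=2 ssttMm=4 ssttmm=2
SsTtmm hits 4/64; gcd=4; 4÷4/64÷4 = 1/16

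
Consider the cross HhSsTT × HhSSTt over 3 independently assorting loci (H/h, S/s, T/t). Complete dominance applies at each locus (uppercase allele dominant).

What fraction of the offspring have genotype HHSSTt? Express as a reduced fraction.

HhSsTT gametes: HST×2, HsT×2, hST×2, hsT×2
HhSSTt gametes: HST×2, HSt×2, hST×2, hSt×2
HhSsTT×HhSSTt grid (8·8=64): HHSSTT=4 HHSSTt=4 HHSsTT=4 HHSsTt=4 HhSSTT=8 HhSSTt=8 HhSsTT=8 HhSsTt=8 hhSSTT=4 hhSSTt=4 hhSsTT=4 hhSsTt=4
HHSSTt hits 4/64; gcd=4; 4÷4/64÷4 = 1/16

P(HHSSTt) = 1/16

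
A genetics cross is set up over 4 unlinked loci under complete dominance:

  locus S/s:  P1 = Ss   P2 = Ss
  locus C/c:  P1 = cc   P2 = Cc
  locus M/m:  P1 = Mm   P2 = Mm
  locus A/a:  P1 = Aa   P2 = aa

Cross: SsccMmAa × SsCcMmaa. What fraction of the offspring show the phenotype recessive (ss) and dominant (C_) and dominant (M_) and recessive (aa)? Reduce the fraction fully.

P(ss C_ M_ aa) = 3/64

SsccMmAa gametes: ScMA×2, ScMa×2, ScmA×2, Scma×2, scMA×2, scMa×2, scmA×2, scma×2
SsCcMmaa gametes: SCMa×2, SCma×2, ScMa×2, Scma×2, sCMa×2, sCma×2, scMa×2, scma×2
SsccMmAa×SsCcMmaa grid (16·16=256): SSCcMMAa=4 SSCcMMaa=4 SSCcMmAa=8 SSCcMmaa=8 SSCcmmAa=4 SSCcmmaa=4 SSccMMAa=4 SSccMMaa=4 SSccMmAa=8 SSccMmaa=8 SSccmmAa=4 SSccmmaa=4 SsCcMMAa=8 SsCcMMaa=8 SsCcMmAa=16 SsCcMmaa=16 SsCcmmAa=8 SsCcmmaa=8 SsccMMAa=8 SsccMMaa=8 SsccMmAa=16 SsccMmaa=16 SsccmmAa=8 Ssccmmaa=8 ssCcMMAa=4 ssCcMMaa=4 ssCcMmAa=8 ssCcMmaa=8 ssCcmmAa=4 ssCcmmaa=4 ssccMMAa=4 ssccMMaa=4 ssccMmAa=8 ssccMmaa=8 ssccmmAa=4 ssccmmaa=4
ss C_ M_ aa hits 12/256; gcd=4; 12÷4/256÷4 = 3/64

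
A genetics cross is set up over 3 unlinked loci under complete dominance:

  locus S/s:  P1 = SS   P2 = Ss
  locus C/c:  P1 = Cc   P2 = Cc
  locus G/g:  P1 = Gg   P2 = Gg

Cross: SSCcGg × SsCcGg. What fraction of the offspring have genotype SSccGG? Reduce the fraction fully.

P(SSccGG) = 1/32

SSCcGg gametes: SCG×2, SCg×2, ScG×2, Scg×2
SsCcGg gametes: SCG×1, SCg×1, ScG×1, Scg×1, sCG×1, sCg×1, scG×1, scg×1
SSCcGg×SsCcGg grid (8·8=64): SSCCGG=2 SSCCGg=4 SSCCgg=2 SSCcGG=4 SSCcGg=8 SSCcgg=4 SSccGG=2 SSccGg=4 SSccgg=2 SsCCGG=2 SsCCGg=4 SsCCgg=2 SsCcGG=4 SsCcGg=8 SsCcgg=4 SsccGG=2 SsccGg=4 Ssccgg=2
SSccGG hits 2/64; gcd=2; 2÷2/64÷2 = 1/32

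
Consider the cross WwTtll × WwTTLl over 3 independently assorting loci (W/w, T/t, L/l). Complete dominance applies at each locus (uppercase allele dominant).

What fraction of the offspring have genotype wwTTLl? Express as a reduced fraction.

WwTtll gametes: WTl×2, Wtl×2, wTl×2, wtl×2
WwTTLl gametes: WTL×2, WTl×2, wTL×2, wTl×2
WwTtll×WwTTLl grid (8·8=64): WWTTLl=4 WWTTll=4 WWTtLl=4 WWTtll=4 WwTTLl=8 WwTTll=8 WwTtLl=8 WwTtll=8 wwTTLl=4 wwTTll=4 wwTtLl=4 wwTtll=4
wwTTLl hits 4/64; gcd=4; 4÷4/64÷4 = 1/16

P(wwTTLl) = 1/16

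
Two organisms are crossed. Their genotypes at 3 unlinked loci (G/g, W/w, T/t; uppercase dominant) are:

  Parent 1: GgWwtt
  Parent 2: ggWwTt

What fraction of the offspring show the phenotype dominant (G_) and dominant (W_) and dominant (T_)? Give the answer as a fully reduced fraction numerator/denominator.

P(G_ W_ T_) = 3/16

GgWwtt gametes: GWt×2, Gwt×2, gWt×2, gwt×2
ggWwTt gametes: gWT×2, gWt×2, gwT×2, gwt×2
GgWwtt×ggWwTt grid (8·8=64): GgWWTt=4 GgWWtt=4 GgWwTt=8 GgWwtt=8 GgwwTt=4 Ggwwtt=4 ggWWTt=4 ggWWtt=4 ggWwTt=8 ggWwtt=8 ggwwTt=4 ggwwtt=4
G_ W_ T_ hits 12/64; gcd=4; 12÷4/64÷4 = 3/16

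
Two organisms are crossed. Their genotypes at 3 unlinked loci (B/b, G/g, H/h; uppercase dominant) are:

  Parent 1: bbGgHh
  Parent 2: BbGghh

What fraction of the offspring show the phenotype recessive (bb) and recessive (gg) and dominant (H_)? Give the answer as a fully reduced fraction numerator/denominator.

P(bb gg H_) = 1/16

bbGgHh gametes: bGH×2, bGh×2, bgH×2, bgh×2
BbGghh gametes: BGh×2, Bgh×2, bGh×2, bgh×2
bbGgHh×BbGghh grid (8·8=64): BbGGHh=4 BbGGhh=4 BbGgHh=8 BbGghh=8 BbggHh=4 Bbgghh=4 bbGGHh=4 bbGGhh=4 bbGgHh=8 bbGghh=8 bbggHh=4 bbgghh=4
bb gg H_ hits 4/64; gcd=4; 4÷4/64÷4 = 1/16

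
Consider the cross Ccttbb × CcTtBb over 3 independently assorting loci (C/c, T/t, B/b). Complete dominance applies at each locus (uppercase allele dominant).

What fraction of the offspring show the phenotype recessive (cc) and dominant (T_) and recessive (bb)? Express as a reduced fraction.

Ccttbb gametes: Ctb×4, ctb×4
CcTtBb gametes: CTB×1, CTb×1, CtB×1, Ctb×1, cTB×1, cTb×1, ctB×1, ctb×1
Ccttbb×CcTtBb grid (8·8=64): CCTtBb=4 CCTtbb=4 CCttBb=4 CCttbb=4 CcTtBb=8 CcTtbb=8 CcttBb=8 Ccttbb=8 ccTtBb=4 ccTtbb=4 ccttBb=4 ccttbb=4
cc T_ bb hits 4/64; gcd=4; 4÷4/64÷4 = 1/16

P(cc T_ bb) = 1/16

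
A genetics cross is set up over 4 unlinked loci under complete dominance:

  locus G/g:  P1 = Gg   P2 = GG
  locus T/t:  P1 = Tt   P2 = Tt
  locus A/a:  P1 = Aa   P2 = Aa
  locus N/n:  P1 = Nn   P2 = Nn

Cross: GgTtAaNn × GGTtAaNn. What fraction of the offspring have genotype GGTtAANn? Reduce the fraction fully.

P(GGTtAANn) = 1/32

GgTtAaNn gametes: GTAN×1, GTAn×1, GTaN×1, GTan×1, GtAN×1, GtAn×1, GtaN×1, Gtan×1, gTAN×1, gTAn×1, gTaN×1, gTan×1, gtAN×1, gtAn×1, gtaN×1, gtan×1
GGTtAaNn gametes: GTAN×2, GTAn×2, GTaN×2, GTan×2, GtAN×2, GtAn×2, GtaN×2, Gtan×2
GgTtAaNn×GGTtAaNn grid (16·16=256): GGTTAANN=2 GGTTAANn=4 GGTTAAnn=2 GGTTAaNN=4 GGTTAaNn=8 GGTTAann=4 GGTTaaNN=2 GGTTaaNn=4 GGTTaann=2 GGTtAANN=4 GGTtAANn=8 GGTtAAnn=4 GGTtAaNN=8 GGTtAaNn=16 GGTtAann=8 GGTtaaNN=4 GGTtaaNn=8 GGTtaann=4 GGttAANN=2 GGttAANn=4 GGttAAnn=2 GGttAaNN=4 GGttAaNn=8 GGttAann=4 GGttaaNN=2 GGttaaNn=4 GGttaann=2 GgTTAANN=2 GgTTAANn=4 GgTTAAnn=2 GgTTAaNN=4 GgTTAaNn=8 GgTTAann=4 GgTTaaNN=2 GgTTaaNn=4 GgTTaann=2 GgTtAANN=4 GgTtAANn=8 GgTtAAnn=4 GgTtAaNN=8 GgTtAaNn=16 GgTtAann=8 GgTtaaNN=4 GgTtaaNn=8 GgTtaann=4 GgttAANN=2 GgttAANn=4 GgttAAnn=2 GgttAaNN=4 GgttAaNn=8 GgttAann=4 GgttaaNN=2 GgttaaNn=4 Ggttaann=2
GGTtAANn hits 8/256; gcd=8; 8÷8/256÷8 = 1/32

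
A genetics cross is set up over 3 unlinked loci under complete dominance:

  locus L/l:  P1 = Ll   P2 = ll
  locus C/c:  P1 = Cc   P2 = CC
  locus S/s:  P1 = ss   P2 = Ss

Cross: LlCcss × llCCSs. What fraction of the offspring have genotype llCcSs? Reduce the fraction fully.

LlCcss gametes: LCs×2, Lcs×2, lCs×2, lcs×2
llCCSs gametes: lCS×4, lCs×4
LlCcss×llCCSs grid (8·8=64): LlCCSs=8 LlCCss=8 LlCcSs=8 LlCcss=8 llCCSs=8 llCCss=8 llCcSs=8 llCcss=8
llCcSs hits 8/64; gcd=8; 8÷8/64÷8 = 1/8

P(llCcSs) = 1/8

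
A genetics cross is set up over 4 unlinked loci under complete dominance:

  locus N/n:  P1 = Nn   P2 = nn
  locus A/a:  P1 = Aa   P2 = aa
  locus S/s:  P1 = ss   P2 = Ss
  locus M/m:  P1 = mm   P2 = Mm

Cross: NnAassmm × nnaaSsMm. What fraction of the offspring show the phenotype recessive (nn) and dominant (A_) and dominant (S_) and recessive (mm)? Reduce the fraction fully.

P(nn A_ S_ mm) = 1/16

NnAassmm gametes: NAsm×4, Nasm×4, nAsm×4, nasm×4
nnaaSsMm gametes: naSM×4, naSm×4, nasM×4, nasm×4
NnAassmm×nnaaSsMm grid (16·16=256): NnAaSsMm=16 NnAaSsmm=16 NnAassMm=16 NnAassmm=16 NnaaSsMm=16 NnaaSsmm=16 NnaassMm=16 Nnaassmm=16 nnAaSsMm=16 nnAaSsmm=16 nnAassMm=16 nnAassmm=16 nnaaSsMm=16 nnaaSsmm=16 nnaassMm=16 nnaassmm=16
nn A_ S_ mm hits 16/256; gcd=16; 16÷16/256÷16 = 1/16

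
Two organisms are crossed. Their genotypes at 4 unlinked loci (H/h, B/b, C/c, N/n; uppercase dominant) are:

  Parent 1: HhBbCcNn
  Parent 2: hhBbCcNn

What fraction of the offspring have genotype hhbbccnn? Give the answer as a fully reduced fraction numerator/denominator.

HhBbCcNn gametes: HBCN×1, HBCn×1, HBcN×1, HBcn×1, HbCN×1, HbCn×1, HbcN×1, Hbcn×1, hBCN×1, hBCn×1, hBcN×1, hBcn×1, hbCN×1, hbCn×1, hbcN×1, hbcn×1
hhBbCcNn gametes: hBCN×2, hBCn×2, hBcN×2, hBcn×2, hbCN×2, hbCn×2, hbcN×2, hbcn×2
HhBbCcNn×hhBbCcNn grid (16·16=256): HhBBCCNN=2 HhBBCCNn=4 HhBBCCnn=2 HhBBCcNN=4 HhBBCcNn=8 HhBBCcnn=4 HhBBccNN=2 HhBBccNn=4 HhBBccnn=2 HhBbCCNN=4 HhBbCCNn=8 HhBbCCnn=4 HhBbCcNN=8 HhBbCcNn=16 HhBbCcnn=8 HhBbccNN=4 HhBbccNn=8 HhBbccnn=4 HhbbCCNN=2 HhbbCCNn=4 HhbbCCnn=2 HhbbCcNN=4 HhbbCcNn=8 HhbbCcnn=4 HhbbccNN=2 HhbbccNn=4 Hhbbccnn=2 hhBBCCNN=2 hhBBCCNn=4 hhBBCCnn=2 hhBBCcNN=4 hhBBCcNn=8 hhBBCcnn=4 hhBBccNN=2 hhBBccNn=4 hhBBccnn=2 hhBbCCNN=4 hhBbCCNn=8 hhBbCCnn=4 hhBbCcNN=8 hhBbCcNn=16 hhBbCcnn=8 hhBbccNN=4 hhBbccNn=8 hhBbccnn=4 hhbbCCNN=2 hhbbCCNn=4 hhbbCCnn=2 hhbbCcNN=4 hhbbCcNn=8 hhbbCcnn=4 hhbbccNN=2 hhbbccNn=4 hhbbccnn=2
hhbbccnn hits 2/256; gcd=2; 2÷2/256÷2 = 1/128

P(hhbbccnn) = 1/128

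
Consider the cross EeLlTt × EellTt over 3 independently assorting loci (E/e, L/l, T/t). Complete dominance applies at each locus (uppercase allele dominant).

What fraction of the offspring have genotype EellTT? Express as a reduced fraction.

P(EellTT) = 1/16

EeLlTt gametes: ELT×1, ELt×1, ElT×1, Elt×1, eLT×1, eLt×1, elT×1, elt×1
EellTt gametes: ElT×2, Elt×2, elT×2, elt×2
EeLlTt×EellTt grid (8·8=64): EELlTT=2 EELlTt=4 EELltt=2 EEllTT=2 EEllTt=4 EElltt=2 EeLlTT=4 EeLlTt=8 EeLltt=4 EellTT=4 EellTt=8 Eelltt=4 eeLlTT=2 eeLlTt=4 eeLltt=2 eellTT=2 eellTt=4 eelltt=2
EellTT hits 4/64; gcd=4; 4÷4/64÷4 = 1/16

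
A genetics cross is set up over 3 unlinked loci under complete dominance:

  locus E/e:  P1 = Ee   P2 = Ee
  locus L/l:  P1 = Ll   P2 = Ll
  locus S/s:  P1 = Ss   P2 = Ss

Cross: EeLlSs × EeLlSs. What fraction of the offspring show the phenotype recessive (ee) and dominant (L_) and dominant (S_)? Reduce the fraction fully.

EeLlSs gametes: ELS×1, ELs×1, ElS×1, Els×1, eLS×1, eLs×1, elS×1, els×1
EeLlSs gametes: ELS×1, ELs×1, ElS×1, Els×1, eLS×1, eLs×1, elS×1, els×1
EeLlSs×EeLlSs grid (8·8=64): EELLSS=1 EELLSs=2 EELLss=1 EELlSS=2 EELlSs=4 EELlss=2 EEllSS=1 EEllSs=2 EEllss=1 EeLLSS=2 EeLLSs=4 EeLLss=2 EeLlSS=4 EeLlSs=8 EeLlss=4 EellSS=2 EellSs=4 Eellss=2 eeLLSS=1 eeLLSs=2 eeLLss=1 eeLlSS=2 eeLlSs=4 eeLlss=2 eellSS=1 eellSs=2 eellss=1
ee L_ S_ hits 9/64; gcd=1; 9÷1/64÷1 = 9/64

P(ee L_ S_) = 9/64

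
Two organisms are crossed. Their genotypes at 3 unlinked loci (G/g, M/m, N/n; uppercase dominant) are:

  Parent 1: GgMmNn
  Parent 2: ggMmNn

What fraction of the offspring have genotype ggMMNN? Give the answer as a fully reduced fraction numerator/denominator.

GgMmNn gametes: GMN×1, GMn×1, GmN×1, Gmn×1, gMN×1, gMn×1, gmN×1, gmn×1
ggMmNn gametes: gMN×2, gMn×2, gmN×2, gmn×2
GgMmNn×ggMmNn grid (8·8=64): GgMMNN=2 GgMMNn=4 GgMMnn=2 GgMmNN=4 GgMmNn=8 GgMmnn=4 GgmmNN=2 GgmmNn=4 Ggmmnn=2 ggMMNN=2 ggMMNn=4 ggMMnn=2 ggMmNN=4 ggMmNn=8 ggMmnn=4 ggmmNN=2 ggmmNn=4 ggmmnn=2
ggMMNN hits 2/64; gcd=2; 2÷2/64÷2 = 1/32

P(ggMMNN) = 1/32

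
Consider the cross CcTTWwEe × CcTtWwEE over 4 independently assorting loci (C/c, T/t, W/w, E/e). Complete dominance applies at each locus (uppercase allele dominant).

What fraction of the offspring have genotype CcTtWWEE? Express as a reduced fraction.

CcTTWwEe gametes: CTWE×2, CTWe×2, CTwE×2, CTwe×2, cTWE×2, cTWe×2, cTwE×2, cTwe×2
CcTtWwEE gametes: CTWE×2, CTwE×2, CtWE×2, CtwE×2, cTWE×2, cTwE×2, ctWE×2, ctwE×2
CcTTWwEe×CcTtWwEE grid (16·16=256): CCTTWWEE=4 CCTTWWEe=4 CCTTWwEE=8 CCTTWwEe=8 CCTTwwEE=4 CCTTwwEe=4 CCTtWWEE=4 CCTtWWEe=4 CCTtWwEE=8 CCTtWwEe=8 CCTtwwEE=4 CCTtwwEe=4 CcTTWWEE=8 CcTTWWEe=8 CcTTWwEE=16 CcTTWwEe=16 CcTTwwEE=8 CcTTwwEe=8 CcTtWWEE=8 CcTtWWEe=8 CcTtWwEE=16 CcTtWwEe=16 CcTtwwEE=8 CcTtwwEe=8 ccTTWWEE=4 ccTTWWEe=4 ccTTWwEE=8 ccTTWwEe=8 ccTTwwEE=4 ccTTwwEe=4 ccTtWWEE=4 ccTtWWEe=4 ccTtWwEE=8 ccTtWwEe=8 ccTtwwEE=4 ccTtwwEe=4
CcTtWWEE hits 8/256; gcd=8; 8÷8/256÷8 = 1/32

P(CcTtWWEE) = 1/32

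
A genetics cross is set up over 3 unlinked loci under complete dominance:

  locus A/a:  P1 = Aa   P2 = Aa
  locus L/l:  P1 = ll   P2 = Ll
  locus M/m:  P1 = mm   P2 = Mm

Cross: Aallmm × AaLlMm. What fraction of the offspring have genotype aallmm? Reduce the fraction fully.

Aallmm gametes: Alm×4, alm×4
AaLlMm gametes: ALM×1, ALm×1, AlM×1, Alm×1, aLM×1, aLm×1, alM×1, alm×1
Aallmm×AaLlMm grid (8·8=64): AALlMm=4 AALlmm=4 AAllMm=4 AAllmm=4 AaLlMm=8 AaLlmm=8 AallMm=8 Aallmm=8 aaLlMm=4 aaLlmm=4 aallMm=4 aallmm=4
aallmm hits 4/64; gcd=4; 4÷4/64÷4 = 1/16

P(aallmm) = 1/16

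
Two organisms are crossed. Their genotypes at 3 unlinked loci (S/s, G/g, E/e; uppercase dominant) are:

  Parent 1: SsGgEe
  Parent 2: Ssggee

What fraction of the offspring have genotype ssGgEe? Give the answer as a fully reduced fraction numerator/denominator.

P(ssGgEe) = 1/16

SsGgEe gametes: SGE×1, SGe×1, SgE×1, Sge×1, sGE×1, sGe×1, sgE×1, sge×1
Ssggee gametes: Sge×4, sge×4
SsGgEe×Ssggee grid (8·8=64): SSGgEe=4 SSGgee=4 SSggEe=4 SSggee=4 SsGgEe=8 SsGgee=8 SsggEe=8 Ssggee=8 ssGgEe=4 ssGgee=4 ssggEe=4 ssggee=4
ssGgEe hits 4/64; gcd=4; 4÷4/64÷4 = 1/16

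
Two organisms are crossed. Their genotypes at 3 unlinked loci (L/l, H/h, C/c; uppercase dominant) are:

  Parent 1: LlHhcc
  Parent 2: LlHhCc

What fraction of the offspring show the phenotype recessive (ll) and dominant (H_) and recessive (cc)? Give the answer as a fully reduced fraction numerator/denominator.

P(ll H_ cc) = 3/32

LlHhcc gametes: LHc×2, Lhc×2, lHc×2, lhc×2
LlHhCc gametes: LHC×1, LHc×1, LhC×1, Lhc×1, lHC×1, lHc×1, lhC×1, lhc×1
LlHhcc×LlHhCc grid (8·8=64): LLHHCc=2 LLHHcc=2 LLHhCc=4 LLHhcc=4 LLhhCc=2 LLhhcc=2 LlHHCc=4 LlHHcc=4 LlHhCc=8 LlHhcc=8 LlhhCc=4 Llhhcc=4 llHHCc=2 llHHcc=2 llHhCc=4 llHhcc=4 llhhCc=2 llhhcc=2
ll H_ cc hits 6/64; gcd=2; 6÷2/64÷2 = 3/32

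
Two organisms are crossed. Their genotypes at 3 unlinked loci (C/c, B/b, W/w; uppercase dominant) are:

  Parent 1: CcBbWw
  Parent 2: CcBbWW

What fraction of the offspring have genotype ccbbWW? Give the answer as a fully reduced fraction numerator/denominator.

P(ccbbWW) = 1/32

CcBbWw gametes: CBW×1, CBw×1, CbW×1, Cbw×1, cBW×1, cBw×1, cbW×1, cbw×1
CcBbWW gametes: CBW×2, CbW×2, cBW×2, cbW×2
CcBbWw×CcBbWW grid (8·8=64): CCBBWW=2 CCBBWw=2 CCBbWW=4 CCBbWw=4 CCbbWW=2 CCbbWw=2 CcBBWW=4 CcBBWw=4 CcBbWW=8 CcBbWw=8 CcbbWW=4 CcbbWw=4 ccBBWW=2 ccBBWw=2 ccBbWW=4 ccBbWw=4 ccbbWW=2 ccbbWw=2
ccbbWW hits 2/64; gcd=2; 2÷2/64÷2 = 1/32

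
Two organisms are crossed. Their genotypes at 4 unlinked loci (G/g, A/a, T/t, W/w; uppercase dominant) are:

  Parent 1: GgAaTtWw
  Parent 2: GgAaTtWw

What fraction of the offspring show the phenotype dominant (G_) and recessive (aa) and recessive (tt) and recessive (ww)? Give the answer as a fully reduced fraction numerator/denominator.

GgAaTtWw gametes: GATW×1, GATw×1, GAtW×1, GAtw×1, GaTW×1, GaTw×1, GatW×1, Gatw×1, gATW×1, gATw×1, gAtW×1, gAtw×1, gaTW×1, gaTw×1, gatW×1, gatw×1
GgAaTtWw gametes: GATW×1, GATw×1, GAtW×1, GAtw×1, GaTW×1, GaTw×1, GatW×1, Gatw×1, gATW×1, gATw×1, gAtW×1, gAtw×1, gaTW×1, gaTw×1, gatW×1, gatw×1
GgAaTtWw×GgAaTtWw grid (16·16=256): GGAATTWW=1 GGAATTWw=2 GGAATTww=1 GGAATtWW=2 GGAATtWw=4 GGAATtww=2 GGAAttWW=1 GGAAttWw=2 GGAAttww=1 GGAaTTWW=2 GGAaTTWw=4 GGAaTTww=2 GGAaTtWW=4 GGAaTtWw=8 GGAaTtww=4 GGAattWW=2 GGAattWw=4 GGAattww=2 GGaaTTWW=1 GGaaTTWw=2 GGaaTTww=1 GGaaTtWW=2 GGaaTtWw=4 GGaaTtww=2 GGaattWW=1 GGaattWw=2 GGaattww=1 GgAATTWW=2 GgAATTWw=4 GgAATTww=2 GgAATtWW=4 GgAATtWw=8 GgAATtww=4 GgAAttWW=2 GgAAttWw=4 GgAAttww=2 GgAaTTWW=4 GgAaTTWw=8 GgAaTTww=4 GgAaTtWW=8 GgAaTtWw=16 GgAaTtww=8 GgAattWW=4 GgAattWw=8 GgAattww=4 GgaaTTWW=2 GgaaTTWw=4 GgaaTTww=2 GgaaTtWW=4 GgaaTtWw=8 GgaaTtww=4 GgaattWW=2 GgaattWw=4 Ggaattww=2 ggAATTWW=1 ggAATTWw=2 ggAATTww=1 ggAATtWW=2 ggAATtWw=4 ggAATtww=2 ggAAttWW=1 ggAAttWw=2 ggAAttww=1 ggAaTTWW=2 ggAaTTWw=4 ggAaTTww=2 ggAaTtWW=4 ggAaTtWw=8 ggAaTtww=4 ggAattWW=2 ggAattWw=4 ggAattww=2 ggaaTTWW=1 ggaaTTWw=2 ggaaTTww=1 ggaaTtWW=2 ggaaTtWw=4 ggaaTtww=2 ggaattWW=1 ggaattWw=2 ggaattww=1
G_ aa tt ww hits 3/256; gcd=1; 3÷1/256÷1 = 3/256

P(G_ aa tt ww) = 3/256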